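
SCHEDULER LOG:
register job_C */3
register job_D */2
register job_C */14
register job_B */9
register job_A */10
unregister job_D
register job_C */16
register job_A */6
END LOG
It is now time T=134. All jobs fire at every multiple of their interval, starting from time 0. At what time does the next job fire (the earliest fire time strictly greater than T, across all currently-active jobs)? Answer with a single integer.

Op 1: register job_C */3 -> active={job_C:*/3}
Op 2: register job_D */2 -> active={job_C:*/3, job_D:*/2}
Op 3: register job_C */14 -> active={job_C:*/14, job_D:*/2}
Op 4: register job_B */9 -> active={job_B:*/9, job_C:*/14, job_D:*/2}
Op 5: register job_A */10 -> active={job_A:*/10, job_B:*/9, job_C:*/14, job_D:*/2}
Op 6: unregister job_D -> active={job_A:*/10, job_B:*/9, job_C:*/14}
Op 7: register job_C */16 -> active={job_A:*/10, job_B:*/9, job_C:*/16}
Op 8: register job_A */6 -> active={job_A:*/6, job_B:*/9, job_C:*/16}
  job_A: interval 6, next fire after T=134 is 138
  job_B: interval 9, next fire after T=134 is 135
  job_C: interval 16, next fire after T=134 is 144
Earliest fire time = 135 (job job_B)

Answer: 135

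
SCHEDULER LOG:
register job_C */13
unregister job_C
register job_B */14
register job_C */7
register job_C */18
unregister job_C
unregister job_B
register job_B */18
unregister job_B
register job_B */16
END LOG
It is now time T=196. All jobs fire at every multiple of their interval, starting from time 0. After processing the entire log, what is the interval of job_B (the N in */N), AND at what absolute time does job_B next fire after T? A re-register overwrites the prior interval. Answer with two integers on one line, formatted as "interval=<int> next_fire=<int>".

Op 1: register job_C */13 -> active={job_C:*/13}
Op 2: unregister job_C -> active={}
Op 3: register job_B */14 -> active={job_B:*/14}
Op 4: register job_C */7 -> active={job_B:*/14, job_C:*/7}
Op 5: register job_C */18 -> active={job_B:*/14, job_C:*/18}
Op 6: unregister job_C -> active={job_B:*/14}
Op 7: unregister job_B -> active={}
Op 8: register job_B */18 -> active={job_B:*/18}
Op 9: unregister job_B -> active={}
Op 10: register job_B */16 -> active={job_B:*/16}
Final interval of job_B = 16
Next fire of job_B after T=196: (196//16+1)*16 = 208

Answer: interval=16 next_fire=208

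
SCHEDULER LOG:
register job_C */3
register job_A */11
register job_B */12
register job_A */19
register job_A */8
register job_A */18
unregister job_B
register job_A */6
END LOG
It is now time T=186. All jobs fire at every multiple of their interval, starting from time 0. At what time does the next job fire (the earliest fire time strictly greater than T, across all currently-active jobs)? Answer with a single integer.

Op 1: register job_C */3 -> active={job_C:*/3}
Op 2: register job_A */11 -> active={job_A:*/11, job_C:*/3}
Op 3: register job_B */12 -> active={job_A:*/11, job_B:*/12, job_C:*/3}
Op 4: register job_A */19 -> active={job_A:*/19, job_B:*/12, job_C:*/3}
Op 5: register job_A */8 -> active={job_A:*/8, job_B:*/12, job_C:*/3}
Op 6: register job_A */18 -> active={job_A:*/18, job_B:*/12, job_C:*/3}
Op 7: unregister job_B -> active={job_A:*/18, job_C:*/3}
Op 8: register job_A */6 -> active={job_A:*/6, job_C:*/3}
  job_A: interval 6, next fire after T=186 is 192
  job_C: interval 3, next fire after T=186 is 189
Earliest fire time = 189 (job job_C)

Answer: 189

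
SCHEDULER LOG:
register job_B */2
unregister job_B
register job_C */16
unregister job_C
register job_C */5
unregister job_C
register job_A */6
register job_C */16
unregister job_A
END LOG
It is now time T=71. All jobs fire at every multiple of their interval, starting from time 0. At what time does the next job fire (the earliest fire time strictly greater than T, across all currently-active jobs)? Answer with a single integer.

Answer: 80

Derivation:
Op 1: register job_B */2 -> active={job_B:*/2}
Op 2: unregister job_B -> active={}
Op 3: register job_C */16 -> active={job_C:*/16}
Op 4: unregister job_C -> active={}
Op 5: register job_C */5 -> active={job_C:*/5}
Op 6: unregister job_C -> active={}
Op 7: register job_A */6 -> active={job_A:*/6}
Op 8: register job_C */16 -> active={job_A:*/6, job_C:*/16}
Op 9: unregister job_A -> active={job_C:*/16}
  job_C: interval 16, next fire after T=71 is 80
Earliest fire time = 80 (job job_C)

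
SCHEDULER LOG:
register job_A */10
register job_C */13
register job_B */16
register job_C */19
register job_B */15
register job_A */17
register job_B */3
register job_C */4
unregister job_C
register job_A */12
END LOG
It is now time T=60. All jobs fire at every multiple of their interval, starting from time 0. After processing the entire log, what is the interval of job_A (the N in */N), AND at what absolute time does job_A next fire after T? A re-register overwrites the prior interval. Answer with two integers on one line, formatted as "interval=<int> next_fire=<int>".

Op 1: register job_A */10 -> active={job_A:*/10}
Op 2: register job_C */13 -> active={job_A:*/10, job_C:*/13}
Op 3: register job_B */16 -> active={job_A:*/10, job_B:*/16, job_C:*/13}
Op 4: register job_C */19 -> active={job_A:*/10, job_B:*/16, job_C:*/19}
Op 5: register job_B */15 -> active={job_A:*/10, job_B:*/15, job_C:*/19}
Op 6: register job_A */17 -> active={job_A:*/17, job_B:*/15, job_C:*/19}
Op 7: register job_B */3 -> active={job_A:*/17, job_B:*/3, job_C:*/19}
Op 8: register job_C */4 -> active={job_A:*/17, job_B:*/3, job_C:*/4}
Op 9: unregister job_C -> active={job_A:*/17, job_B:*/3}
Op 10: register job_A */12 -> active={job_A:*/12, job_B:*/3}
Final interval of job_A = 12
Next fire of job_A after T=60: (60//12+1)*12 = 72

Answer: interval=12 next_fire=72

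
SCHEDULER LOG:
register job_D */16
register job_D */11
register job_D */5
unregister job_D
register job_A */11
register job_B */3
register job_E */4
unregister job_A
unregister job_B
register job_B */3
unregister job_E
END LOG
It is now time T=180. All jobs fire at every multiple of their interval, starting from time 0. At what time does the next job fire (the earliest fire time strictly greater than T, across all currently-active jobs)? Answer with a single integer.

Op 1: register job_D */16 -> active={job_D:*/16}
Op 2: register job_D */11 -> active={job_D:*/11}
Op 3: register job_D */5 -> active={job_D:*/5}
Op 4: unregister job_D -> active={}
Op 5: register job_A */11 -> active={job_A:*/11}
Op 6: register job_B */3 -> active={job_A:*/11, job_B:*/3}
Op 7: register job_E */4 -> active={job_A:*/11, job_B:*/3, job_E:*/4}
Op 8: unregister job_A -> active={job_B:*/3, job_E:*/4}
Op 9: unregister job_B -> active={job_E:*/4}
Op 10: register job_B */3 -> active={job_B:*/3, job_E:*/4}
Op 11: unregister job_E -> active={job_B:*/3}
  job_B: interval 3, next fire after T=180 is 183
Earliest fire time = 183 (job job_B)

Answer: 183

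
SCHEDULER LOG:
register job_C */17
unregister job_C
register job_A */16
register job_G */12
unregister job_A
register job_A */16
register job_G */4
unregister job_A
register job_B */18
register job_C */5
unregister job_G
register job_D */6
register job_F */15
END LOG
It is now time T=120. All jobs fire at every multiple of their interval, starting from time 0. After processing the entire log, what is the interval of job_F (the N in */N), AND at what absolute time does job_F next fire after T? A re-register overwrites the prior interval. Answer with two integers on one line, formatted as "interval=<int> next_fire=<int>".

Answer: interval=15 next_fire=135

Derivation:
Op 1: register job_C */17 -> active={job_C:*/17}
Op 2: unregister job_C -> active={}
Op 3: register job_A */16 -> active={job_A:*/16}
Op 4: register job_G */12 -> active={job_A:*/16, job_G:*/12}
Op 5: unregister job_A -> active={job_G:*/12}
Op 6: register job_A */16 -> active={job_A:*/16, job_G:*/12}
Op 7: register job_G */4 -> active={job_A:*/16, job_G:*/4}
Op 8: unregister job_A -> active={job_G:*/4}
Op 9: register job_B */18 -> active={job_B:*/18, job_G:*/4}
Op 10: register job_C */5 -> active={job_B:*/18, job_C:*/5, job_G:*/4}
Op 11: unregister job_G -> active={job_B:*/18, job_C:*/5}
Op 12: register job_D */6 -> active={job_B:*/18, job_C:*/5, job_D:*/6}
Op 13: register job_F */15 -> active={job_B:*/18, job_C:*/5, job_D:*/6, job_F:*/15}
Final interval of job_F = 15
Next fire of job_F after T=120: (120//15+1)*15 = 135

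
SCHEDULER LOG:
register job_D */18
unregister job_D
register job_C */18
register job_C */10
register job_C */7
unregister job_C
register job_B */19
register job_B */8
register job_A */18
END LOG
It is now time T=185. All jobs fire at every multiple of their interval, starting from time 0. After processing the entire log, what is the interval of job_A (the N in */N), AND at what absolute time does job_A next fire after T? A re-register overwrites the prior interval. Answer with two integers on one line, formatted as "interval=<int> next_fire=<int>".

Op 1: register job_D */18 -> active={job_D:*/18}
Op 2: unregister job_D -> active={}
Op 3: register job_C */18 -> active={job_C:*/18}
Op 4: register job_C */10 -> active={job_C:*/10}
Op 5: register job_C */7 -> active={job_C:*/7}
Op 6: unregister job_C -> active={}
Op 7: register job_B */19 -> active={job_B:*/19}
Op 8: register job_B */8 -> active={job_B:*/8}
Op 9: register job_A */18 -> active={job_A:*/18, job_B:*/8}
Final interval of job_A = 18
Next fire of job_A after T=185: (185//18+1)*18 = 198

Answer: interval=18 next_fire=198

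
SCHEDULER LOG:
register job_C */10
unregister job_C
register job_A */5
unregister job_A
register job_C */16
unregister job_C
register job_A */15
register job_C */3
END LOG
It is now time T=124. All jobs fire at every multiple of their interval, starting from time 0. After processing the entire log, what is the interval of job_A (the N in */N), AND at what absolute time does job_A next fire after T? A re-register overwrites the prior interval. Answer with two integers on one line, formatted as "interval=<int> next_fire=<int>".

Answer: interval=15 next_fire=135

Derivation:
Op 1: register job_C */10 -> active={job_C:*/10}
Op 2: unregister job_C -> active={}
Op 3: register job_A */5 -> active={job_A:*/5}
Op 4: unregister job_A -> active={}
Op 5: register job_C */16 -> active={job_C:*/16}
Op 6: unregister job_C -> active={}
Op 7: register job_A */15 -> active={job_A:*/15}
Op 8: register job_C */3 -> active={job_A:*/15, job_C:*/3}
Final interval of job_A = 15
Next fire of job_A after T=124: (124//15+1)*15 = 135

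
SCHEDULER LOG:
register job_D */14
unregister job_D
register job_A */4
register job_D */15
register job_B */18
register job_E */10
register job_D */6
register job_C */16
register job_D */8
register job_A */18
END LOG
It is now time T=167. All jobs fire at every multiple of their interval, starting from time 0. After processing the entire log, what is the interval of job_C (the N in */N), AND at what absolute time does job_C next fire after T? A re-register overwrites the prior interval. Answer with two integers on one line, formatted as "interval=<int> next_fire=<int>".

Answer: interval=16 next_fire=176

Derivation:
Op 1: register job_D */14 -> active={job_D:*/14}
Op 2: unregister job_D -> active={}
Op 3: register job_A */4 -> active={job_A:*/4}
Op 4: register job_D */15 -> active={job_A:*/4, job_D:*/15}
Op 5: register job_B */18 -> active={job_A:*/4, job_B:*/18, job_D:*/15}
Op 6: register job_E */10 -> active={job_A:*/4, job_B:*/18, job_D:*/15, job_E:*/10}
Op 7: register job_D */6 -> active={job_A:*/4, job_B:*/18, job_D:*/6, job_E:*/10}
Op 8: register job_C */16 -> active={job_A:*/4, job_B:*/18, job_C:*/16, job_D:*/6, job_E:*/10}
Op 9: register job_D */8 -> active={job_A:*/4, job_B:*/18, job_C:*/16, job_D:*/8, job_E:*/10}
Op 10: register job_A */18 -> active={job_A:*/18, job_B:*/18, job_C:*/16, job_D:*/8, job_E:*/10}
Final interval of job_C = 16
Next fire of job_C after T=167: (167//16+1)*16 = 176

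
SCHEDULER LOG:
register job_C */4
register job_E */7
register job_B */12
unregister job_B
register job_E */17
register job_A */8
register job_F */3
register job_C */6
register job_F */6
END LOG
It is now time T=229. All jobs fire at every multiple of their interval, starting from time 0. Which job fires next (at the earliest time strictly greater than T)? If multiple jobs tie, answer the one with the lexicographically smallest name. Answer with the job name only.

Op 1: register job_C */4 -> active={job_C:*/4}
Op 2: register job_E */7 -> active={job_C:*/4, job_E:*/7}
Op 3: register job_B */12 -> active={job_B:*/12, job_C:*/4, job_E:*/7}
Op 4: unregister job_B -> active={job_C:*/4, job_E:*/7}
Op 5: register job_E */17 -> active={job_C:*/4, job_E:*/17}
Op 6: register job_A */8 -> active={job_A:*/8, job_C:*/4, job_E:*/17}
Op 7: register job_F */3 -> active={job_A:*/8, job_C:*/4, job_E:*/17, job_F:*/3}
Op 8: register job_C */6 -> active={job_A:*/8, job_C:*/6, job_E:*/17, job_F:*/3}
Op 9: register job_F */6 -> active={job_A:*/8, job_C:*/6, job_E:*/17, job_F:*/6}
  job_A: interval 8, next fire after T=229 is 232
  job_C: interval 6, next fire after T=229 is 234
  job_E: interval 17, next fire after T=229 is 238
  job_F: interval 6, next fire after T=229 is 234
Earliest = 232, winner (lex tiebreak) = job_A

Answer: job_A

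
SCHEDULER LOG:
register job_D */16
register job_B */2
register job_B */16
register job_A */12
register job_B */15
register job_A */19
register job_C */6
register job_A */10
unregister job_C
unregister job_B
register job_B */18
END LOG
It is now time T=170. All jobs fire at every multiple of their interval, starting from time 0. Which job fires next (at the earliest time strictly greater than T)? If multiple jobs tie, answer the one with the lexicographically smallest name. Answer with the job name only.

Answer: job_D

Derivation:
Op 1: register job_D */16 -> active={job_D:*/16}
Op 2: register job_B */2 -> active={job_B:*/2, job_D:*/16}
Op 3: register job_B */16 -> active={job_B:*/16, job_D:*/16}
Op 4: register job_A */12 -> active={job_A:*/12, job_B:*/16, job_D:*/16}
Op 5: register job_B */15 -> active={job_A:*/12, job_B:*/15, job_D:*/16}
Op 6: register job_A */19 -> active={job_A:*/19, job_B:*/15, job_D:*/16}
Op 7: register job_C */6 -> active={job_A:*/19, job_B:*/15, job_C:*/6, job_D:*/16}
Op 8: register job_A */10 -> active={job_A:*/10, job_B:*/15, job_C:*/6, job_D:*/16}
Op 9: unregister job_C -> active={job_A:*/10, job_B:*/15, job_D:*/16}
Op 10: unregister job_B -> active={job_A:*/10, job_D:*/16}
Op 11: register job_B */18 -> active={job_A:*/10, job_B:*/18, job_D:*/16}
  job_A: interval 10, next fire after T=170 is 180
  job_B: interval 18, next fire after T=170 is 180
  job_D: interval 16, next fire after T=170 is 176
Earliest = 176, winner (lex tiebreak) = job_D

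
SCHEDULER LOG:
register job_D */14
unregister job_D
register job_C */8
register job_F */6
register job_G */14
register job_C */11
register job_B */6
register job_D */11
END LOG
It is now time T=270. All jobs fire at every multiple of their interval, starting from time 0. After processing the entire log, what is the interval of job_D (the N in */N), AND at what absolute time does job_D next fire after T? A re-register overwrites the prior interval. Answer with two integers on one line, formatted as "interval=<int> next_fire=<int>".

Op 1: register job_D */14 -> active={job_D:*/14}
Op 2: unregister job_D -> active={}
Op 3: register job_C */8 -> active={job_C:*/8}
Op 4: register job_F */6 -> active={job_C:*/8, job_F:*/6}
Op 5: register job_G */14 -> active={job_C:*/8, job_F:*/6, job_G:*/14}
Op 6: register job_C */11 -> active={job_C:*/11, job_F:*/6, job_G:*/14}
Op 7: register job_B */6 -> active={job_B:*/6, job_C:*/11, job_F:*/6, job_G:*/14}
Op 8: register job_D */11 -> active={job_B:*/6, job_C:*/11, job_D:*/11, job_F:*/6, job_G:*/14}
Final interval of job_D = 11
Next fire of job_D after T=270: (270//11+1)*11 = 275

Answer: interval=11 next_fire=275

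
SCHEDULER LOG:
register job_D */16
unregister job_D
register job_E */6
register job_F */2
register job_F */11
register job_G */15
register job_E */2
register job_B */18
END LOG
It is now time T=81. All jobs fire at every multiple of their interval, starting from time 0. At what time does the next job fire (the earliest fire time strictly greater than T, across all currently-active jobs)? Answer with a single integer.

Answer: 82

Derivation:
Op 1: register job_D */16 -> active={job_D:*/16}
Op 2: unregister job_D -> active={}
Op 3: register job_E */6 -> active={job_E:*/6}
Op 4: register job_F */2 -> active={job_E:*/6, job_F:*/2}
Op 5: register job_F */11 -> active={job_E:*/6, job_F:*/11}
Op 6: register job_G */15 -> active={job_E:*/6, job_F:*/11, job_G:*/15}
Op 7: register job_E */2 -> active={job_E:*/2, job_F:*/11, job_G:*/15}
Op 8: register job_B */18 -> active={job_B:*/18, job_E:*/2, job_F:*/11, job_G:*/15}
  job_B: interval 18, next fire after T=81 is 90
  job_E: interval 2, next fire after T=81 is 82
  job_F: interval 11, next fire after T=81 is 88
  job_G: interval 15, next fire after T=81 is 90
Earliest fire time = 82 (job job_E)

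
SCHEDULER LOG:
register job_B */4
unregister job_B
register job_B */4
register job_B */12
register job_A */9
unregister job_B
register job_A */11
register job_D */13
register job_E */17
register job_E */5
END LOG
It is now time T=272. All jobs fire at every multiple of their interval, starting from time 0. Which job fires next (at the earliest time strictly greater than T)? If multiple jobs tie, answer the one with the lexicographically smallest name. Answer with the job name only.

Answer: job_D

Derivation:
Op 1: register job_B */4 -> active={job_B:*/4}
Op 2: unregister job_B -> active={}
Op 3: register job_B */4 -> active={job_B:*/4}
Op 4: register job_B */12 -> active={job_B:*/12}
Op 5: register job_A */9 -> active={job_A:*/9, job_B:*/12}
Op 6: unregister job_B -> active={job_A:*/9}
Op 7: register job_A */11 -> active={job_A:*/11}
Op 8: register job_D */13 -> active={job_A:*/11, job_D:*/13}
Op 9: register job_E */17 -> active={job_A:*/11, job_D:*/13, job_E:*/17}
Op 10: register job_E */5 -> active={job_A:*/11, job_D:*/13, job_E:*/5}
  job_A: interval 11, next fire after T=272 is 275
  job_D: interval 13, next fire after T=272 is 273
  job_E: interval 5, next fire after T=272 is 275
Earliest = 273, winner (lex tiebreak) = job_D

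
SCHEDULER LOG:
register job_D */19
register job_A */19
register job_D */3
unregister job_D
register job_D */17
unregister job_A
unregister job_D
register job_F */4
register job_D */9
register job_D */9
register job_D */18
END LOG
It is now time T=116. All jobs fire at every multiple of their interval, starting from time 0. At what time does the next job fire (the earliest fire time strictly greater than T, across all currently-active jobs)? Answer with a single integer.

Op 1: register job_D */19 -> active={job_D:*/19}
Op 2: register job_A */19 -> active={job_A:*/19, job_D:*/19}
Op 3: register job_D */3 -> active={job_A:*/19, job_D:*/3}
Op 4: unregister job_D -> active={job_A:*/19}
Op 5: register job_D */17 -> active={job_A:*/19, job_D:*/17}
Op 6: unregister job_A -> active={job_D:*/17}
Op 7: unregister job_D -> active={}
Op 8: register job_F */4 -> active={job_F:*/4}
Op 9: register job_D */9 -> active={job_D:*/9, job_F:*/4}
Op 10: register job_D */9 -> active={job_D:*/9, job_F:*/4}
Op 11: register job_D */18 -> active={job_D:*/18, job_F:*/4}
  job_D: interval 18, next fire after T=116 is 126
  job_F: interval 4, next fire after T=116 is 120
Earliest fire time = 120 (job job_F)

Answer: 120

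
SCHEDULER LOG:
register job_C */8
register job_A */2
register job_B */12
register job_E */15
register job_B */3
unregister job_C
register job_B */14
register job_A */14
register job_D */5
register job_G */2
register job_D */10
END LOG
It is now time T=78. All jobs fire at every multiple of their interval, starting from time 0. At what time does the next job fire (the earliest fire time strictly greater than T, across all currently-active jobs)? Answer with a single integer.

Op 1: register job_C */8 -> active={job_C:*/8}
Op 2: register job_A */2 -> active={job_A:*/2, job_C:*/8}
Op 3: register job_B */12 -> active={job_A:*/2, job_B:*/12, job_C:*/8}
Op 4: register job_E */15 -> active={job_A:*/2, job_B:*/12, job_C:*/8, job_E:*/15}
Op 5: register job_B */3 -> active={job_A:*/2, job_B:*/3, job_C:*/8, job_E:*/15}
Op 6: unregister job_C -> active={job_A:*/2, job_B:*/3, job_E:*/15}
Op 7: register job_B */14 -> active={job_A:*/2, job_B:*/14, job_E:*/15}
Op 8: register job_A */14 -> active={job_A:*/14, job_B:*/14, job_E:*/15}
Op 9: register job_D */5 -> active={job_A:*/14, job_B:*/14, job_D:*/5, job_E:*/15}
Op 10: register job_G */2 -> active={job_A:*/14, job_B:*/14, job_D:*/5, job_E:*/15, job_G:*/2}
Op 11: register job_D */10 -> active={job_A:*/14, job_B:*/14, job_D:*/10, job_E:*/15, job_G:*/2}
  job_A: interval 14, next fire after T=78 is 84
  job_B: interval 14, next fire after T=78 is 84
  job_D: interval 10, next fire after T=78 is 80
  job_E: interval 15, next fire after T=78 is 90
  job_G: interval 2, next fire after T=78 is 80
Earliest fire time = 80 (job job_D)

Answer: 80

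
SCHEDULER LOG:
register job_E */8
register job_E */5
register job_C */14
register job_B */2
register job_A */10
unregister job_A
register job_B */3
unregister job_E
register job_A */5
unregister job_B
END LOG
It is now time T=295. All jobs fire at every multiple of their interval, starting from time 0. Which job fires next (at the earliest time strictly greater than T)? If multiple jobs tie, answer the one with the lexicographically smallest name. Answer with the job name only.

Answer: job_A

Derivation:
Op 1: register job_E */8 -> active={job_E:*/8}
Op 2: register job_E */5 -> active={job_E:*/5}
Op 3: register job_C */14 -> active={job_C:*/14, job_E:*/5}
Op 4: register job_B */2 -> active={job_B:*/2, job_C:*/14, job_E:*/5}
Op 5: register job_A */10 -> active={job_A:*/10, job_B:*/2, job_C:*/14, job_E:*/5}
Op 6: unregister job_A -> active={job_B:*/2, job_C:*/14, job_E:*/5}
Op 7: register job_B */3 -> active={job_B:*/3, job_C:*/14, job_E:*/5}
Op 8: unregister job_E -> active={job_B:*/3, job_C:*/14}
Op 9: register job_A */5 -> active={job_A:*/5, job_B:*/3, job_C:*/14}
Op 10: unregister job_B -> active={job_A:*/5, job_C:*/14}
  job_A: interval 5, next fire after T=295 is 300
  job_C: interval 14, next fire after T=295 is 308
Earliest = 300, winner (lex tiebreak) = job_A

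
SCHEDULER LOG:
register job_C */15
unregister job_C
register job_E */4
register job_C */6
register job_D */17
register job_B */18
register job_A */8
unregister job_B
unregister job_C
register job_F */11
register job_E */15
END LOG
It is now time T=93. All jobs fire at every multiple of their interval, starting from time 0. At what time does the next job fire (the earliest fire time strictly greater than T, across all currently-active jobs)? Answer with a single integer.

Answer: 96

Derivation:
Op 1: register job_C */15 -> active={job_C:*/15}
Op 2: unregister job_C -> active={}
Op 3: register job_E */4 -> active={job_E:*/4}
Op 4: register job_C */6 -> active={job_C:*/6, job_E:*/4}
Op 5: register job_D */17 -> active={job_C:*/6, job_D:*/17, job_E:*/4}
Op 6: register job_B */18 -> active={job_B:*/18, job_C:*/6, job_D:*/17, job_E:*/4}
Op 7: register job_A */8 -> active={job_A:*/8, job_B:*/18, job_C:*/6, job_D:*/17, job_E:*/4}
Op 8: unregister job_B -> active={job_A:*/8, job_C:*/6, job_D:*/17, job_E:*/4}
Op 9: unregister job_C -> active={job_A:*/8, job_D:*/17, job_E:*/4}
Op 10: register job_F */11 -> active={job_A:*/8, job_D:*/17, job_E:*/4, job_F:*/11}
Op 11: register job_E */15 -> active={job_A:*/8, job_D:*/17, job_E:*/15, job_F:*/11}
  job_A: interval 8, next fire after T=93 is 96
  job_D: interval 17, next fire after T=93 is 102
  job_E: interval 15, next fire after T=93 is 105
  job_F: interval 11, next fire after T=93 is 99
Earliest fire time = 96 (job job_A)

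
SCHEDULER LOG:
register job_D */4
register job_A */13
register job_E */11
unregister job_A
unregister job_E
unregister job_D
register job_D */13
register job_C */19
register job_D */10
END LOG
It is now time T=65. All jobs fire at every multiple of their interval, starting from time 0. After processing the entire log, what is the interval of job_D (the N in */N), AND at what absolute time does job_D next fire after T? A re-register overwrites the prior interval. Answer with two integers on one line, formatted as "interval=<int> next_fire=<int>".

Op 1: register job_D */4 -> active={job_D:*/4}
Op 2: register job_A */13 -> active={job_A:*/13, job_D:*/4}
Op 3: register job_E */11 -> active={job_A:*/13, job_D:*/4, job_E:*/11}
Op 4: unregister job_A -> active={job_D:*/4, job_E:*/11}
Op 5: unregister job_E -> active={job_D:*/4}
Op 6: unregister job_D -> active={}
Op 7: register job_D */13 -> active={job_D:*/13}
Op 8: register job_C */19 -> active={job_C:*/19, job_D:*/13}
Op 9: register job_D */10 -> active={job_C:*/19, job_D:*/10}
Final interval of job_D = 10
Next fire of job_D after T=65: (65//10+1)*10 = 70

Answer: interval=10 next_fire=70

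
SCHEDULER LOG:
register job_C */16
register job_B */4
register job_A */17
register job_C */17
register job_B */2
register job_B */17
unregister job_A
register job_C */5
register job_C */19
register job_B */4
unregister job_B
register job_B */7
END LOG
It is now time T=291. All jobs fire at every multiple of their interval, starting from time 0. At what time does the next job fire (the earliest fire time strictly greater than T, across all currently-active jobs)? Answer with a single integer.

Op 1: register job_C */16 -> active={job_C:*/16}
Op 2: register job_B */4 -> active={job_B:*/4, job_C:*/16}
Op 3: register job_A */17 -> active={job_A:*/17, job_B:*/4, job_C:*/16}
Op 4: register job_C */17 -> active={job_A:*/17, job_B:*/4, job_C:*/17}
Op 5: register job_B */2 -> active={job_A:*/17, job_B:*/2, job_C:*/17}
Op 6: register job_B */17 -> active={job_A:*/17, job_B:*/17, job_C:*/17}
Op 7: unregister job_A -> active={job_B:*/17, job_C:*/17}
Op 8: register job_C */5 -> active={job_B:*/17, job_C:*/5}
Op 9: register job_C */19 -> active={job_B:*/17, job_C:*/19}
Op 10: register job_B */4 -> active={job_B:*/4, job_C:*/19}
Op 11: unregister job_B -> active={job_C:*/19}
Op 12: register job_B */7 -> active={job_B:*/7, job_C:*/19}
  job_B: interval 7, next fire after T=291 is 294
  job_C: interval 19, next fire after T=291 is 304
Earliest fire time = 294 (job job_B)

Answer: 294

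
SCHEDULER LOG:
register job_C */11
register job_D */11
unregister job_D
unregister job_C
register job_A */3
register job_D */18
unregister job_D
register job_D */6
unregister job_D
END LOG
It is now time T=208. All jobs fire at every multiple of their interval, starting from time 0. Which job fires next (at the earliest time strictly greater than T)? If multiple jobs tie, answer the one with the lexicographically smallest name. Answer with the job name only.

Op 1: register job_C */11 -> active={job_C:*/11}
Op 2: register job_D */11 -> active={job_C:*/11, job_D:*/11}
Op 3: unregister job_D -> active={job_C:*/11}
Op 4: unregister job_C -> active={}
Op 5: register job_A */3 -> active={job_A:*/3}
Op 6: register job_D */18 -> active={job_A:*/3, job_D:*/18}
Op 7: unregister job_D -> active={job_A:*/3}
Op 8: register job_D */6 -> active={job_A:*/3, job_D:*/6}
Op 9: unregister job_D -> active={job_A:*/3}
  job_A: interval 3, next fire after T=208 is 210
Earliest = 210, winner (lex tiebreak) = job_A

Answer: job_A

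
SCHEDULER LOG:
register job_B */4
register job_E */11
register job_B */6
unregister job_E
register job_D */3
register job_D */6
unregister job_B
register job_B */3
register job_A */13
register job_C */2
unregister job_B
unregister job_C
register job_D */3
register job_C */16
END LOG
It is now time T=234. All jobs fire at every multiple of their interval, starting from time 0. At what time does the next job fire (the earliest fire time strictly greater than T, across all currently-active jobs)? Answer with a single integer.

Answer: 237

Derivation:
Op 1: register job_B */4 -> active={job_B:*/4}
Op 2: register job_E */11 -> active={job_B:*/4, job_E:*/11}
Op 3: register job_B */6 -> active={job_B:*/6, job_E:*/11}
Op 4: unregister job_E -> active={job_B:*/6}
Op 5: register job_D */3 -> active={job_B:*/6, job_D:*/3}
Op 6: register job_D */6 -> active={job_B:*/6, job_D:*/6}
Op 7: unregister job_B -> active={job_D:*/6}
Op 8: register job_B */3 -> active={job_B:*/3, job_D:*/6}
Op 9: register job_A */13 -> active={job_A:*/13, job_B:*/3, job_D:*/6}
Op 10: register job_C */2 -> active={job_A:*/13, job_B:*/3, job_C:*/2, job_D:*/6}
Op 11: unregister job_B -> active={job_A:*/13, job_C:*/2, job_D:*/6}
Op 12: unregister job_C -> active={job_A:*/13, job_D:*/6}
Op 13: register job_D */3 -> active={job_A:*/13, job_D:*/3}
Op 14: register job_C */16 -> active={job_A:*/13, job_C:*/16, job_D:*/3}
  job_A: interval 13, next fire after T=234 is 247
  job_C: interval 16, next fire after T=234 is 240
  job_D: interval 3, next fire after T=234 is 237
Earliest fire time = 237 (job job_D)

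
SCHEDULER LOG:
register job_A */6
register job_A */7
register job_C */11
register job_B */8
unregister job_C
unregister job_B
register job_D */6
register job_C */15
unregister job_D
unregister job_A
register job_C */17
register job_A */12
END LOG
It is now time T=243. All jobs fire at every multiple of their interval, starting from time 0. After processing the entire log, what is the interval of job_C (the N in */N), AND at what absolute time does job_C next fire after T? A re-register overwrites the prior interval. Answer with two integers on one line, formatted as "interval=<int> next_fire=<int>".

Op 1: register job_A */6 -> active={job_A:*/6}
Op 2: register job_A */7 -> active={job_A:*/7}
Op 3: register job_C */11 -> active={job_A:*/7, job_C:*/11}
Op 4: register job_B */8 -> active={job_A:*/7, job_B:*/8, job_C:*/11}
Op 5: unregister job_C -> active={job_A:*/7, job_B:*/8}
Op 6: unregister job_B -> active={job_A:*/7}
Op 7: register job_D */6 -> active={job_A:*/7, job_D:*/6}
Op 8: register job_C */15 -> active={job_A:*/7, job_C:*/15, job_D:*/6}
Op 9: unregister job_D -> active={job_A:*/7, job_C:*/15}
Op 10: unregister job_A -> active={job_C:*/15}
Op 11: register job_C */17 -> active={job_C:*/17}
Op 12: register job_A */12 -> active={job_A:*/12, job_C:*/17}
Final interval of job_C = 17
Next fire of job_C after T=243: (243//17+1)*17 = 255

Answer: interval=17 next_fire=255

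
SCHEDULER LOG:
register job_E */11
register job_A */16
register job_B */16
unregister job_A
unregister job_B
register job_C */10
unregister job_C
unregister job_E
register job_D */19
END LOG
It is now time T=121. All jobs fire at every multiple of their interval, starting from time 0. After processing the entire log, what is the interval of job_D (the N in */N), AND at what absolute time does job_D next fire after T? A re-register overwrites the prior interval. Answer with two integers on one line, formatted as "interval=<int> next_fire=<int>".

Answer: interval=19 next_fire=133

Derivation:
Op 1: register job_E */11 -> active={job_E:*/11}
Op 2: register job_A */16 -> active={job_A:*/16, job_E:*/11}
Op 3: register job_B */16 -> active={job_A:*/16, job_B:*/16, job_E:*/11}
Op 4: unregister job_A -> active={job_B:*/16, job_E:*/11}
Op 5: unregister job_B -> active={job_E:*/11}
Op 6: register job_C */10 -> active={job_C:*/10, job_E:*/11}
Op 7: unregister job_C -> active={job_E:*/11}
Op 8: unregister job_E -> active={}
Op 9: register job_D */19 -> active={job_D:*/19}
Final interval of job_D = 19
Next fire of job_D after T=121: (121//19+1)*19 = 133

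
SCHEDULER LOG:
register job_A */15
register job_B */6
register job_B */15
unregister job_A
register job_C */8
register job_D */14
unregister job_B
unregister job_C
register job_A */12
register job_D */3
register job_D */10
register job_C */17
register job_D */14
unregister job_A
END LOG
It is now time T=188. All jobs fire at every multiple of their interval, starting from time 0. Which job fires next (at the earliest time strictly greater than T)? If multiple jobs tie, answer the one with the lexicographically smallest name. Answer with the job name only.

Op 1: register job_A */15 -> active={job_A:*/15}
Op 2: register job_B */6 -> active={job_A:*/15, job_B:*/6}
Op 3: register job_B */15 -> active={job_A:*/15, job_B:*/15}
Op 4: unregister job_A -> active={job_B:*/15}
Op 5: register job_C */8 -> active={job_B:*/15, job_C:*/8}
Op 6: register job_D */14 -> active={job_B:*/15, job_C:*/8, job_D:*/14}
Op 7: unregister job_B -> active={job_C:*/8, job_D:*/14}
Op 8: unregister job_C -> active={job_D:*/14}
Op 9: register job_A */12 -> active={job_A:*/12, job_D:*/14}
Op 10: register job_D */3 -> active={job_A:*/12, job_D:*/3}
Op 11: register job_D */10 -> active={job_A:*/12, job_D:*/10}
Op 12: register job_C */17 -> active={job_A:*/12, job_C:*/17, job_D:*/10}
Op 13: register job_D */14 -> active={job_A:*/12, job_C:*/17, job_D:*/14}
Op 14: unregister job_A -> active={job_C:*/17, job_D:*/14}
  job_C: interval 17, next fire after T=188 is 204
  job_D: interval 14, next fire after T=188 is 196
Earliest = 196, winner (lex tiebreak) = job_D

Answer: job_D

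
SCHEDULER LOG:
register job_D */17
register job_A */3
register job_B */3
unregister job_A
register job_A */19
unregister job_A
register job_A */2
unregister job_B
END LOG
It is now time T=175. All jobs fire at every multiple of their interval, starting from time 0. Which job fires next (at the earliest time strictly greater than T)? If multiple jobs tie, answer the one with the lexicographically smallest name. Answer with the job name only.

Op 1: register job_D */17 -> active={job_D:*/17}
Op 2: register job_A */3 -> active={job_A:*/3, job_D:*/17}
Op 3: register job_B */3 -> active={job_A:*/3, job_B:*/3, job_D:*/17}
Op 4: unregister job_A -> active={job_B:*/3, job_D:*/17}
Op 5: register job_A */19 -> active={job_A:*/19, job_B:*/3, job_D:*/17}
Op 6: unregister job_A -> active={job_B:*/3, job_D:*/17}
Op 7: register job_A */2 -> active={job_A:*/2, job_B:*/3, job_D:*/17}
Op 8: unregister job_B -> active={job_A:*/2, job_D:*/17}
  job_A: interval 2, next fire after T=175 is 176
  job_D: interval 17, next fire after T=175 is 187
Earliest = 176, winner (lex tiebreak) = job_A

Answer: job_A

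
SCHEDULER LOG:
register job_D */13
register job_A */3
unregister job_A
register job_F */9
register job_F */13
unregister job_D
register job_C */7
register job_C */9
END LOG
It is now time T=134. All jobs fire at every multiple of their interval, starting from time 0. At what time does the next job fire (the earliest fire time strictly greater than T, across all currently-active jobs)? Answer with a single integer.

Answer: 135

Derivation:
Op 1: register job_D */13 -> active={job_D:*/13}
Op 2: register job_A */3 -> active={job_A:*/3, job_D:*/13}
Op 3: unregister job_A -> active={job_D:*/13}
Op 4: register job_F */9 -> active={job_D:*/13, job_F:*/9}
Op 5: register job_F */13 -> active={job_D:*/13, job_F:*/13}
Op 6: unregister job_D -> active={job_F:*/13}
Op 7: register job_C */7 -> active={job_C:*/7, job_F:*/13}
Op 8: register job_C */9 -> active={job_C:*/9, job_F:*/13}
  job_C: interval 9, next fire after T=134 is 135
  job_F: interval 13, next fire after T=134 is 143
Earliest fire time = 135 (job job_C)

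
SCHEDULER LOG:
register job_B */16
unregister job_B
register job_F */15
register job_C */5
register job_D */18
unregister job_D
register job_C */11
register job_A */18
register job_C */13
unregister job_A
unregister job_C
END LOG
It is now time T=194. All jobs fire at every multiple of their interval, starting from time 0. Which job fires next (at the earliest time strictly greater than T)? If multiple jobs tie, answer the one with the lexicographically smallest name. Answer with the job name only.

Op 1: register job_B */16 -> active={job_B:*/16}
Op 2: unregister job_B -> active={}
Op 3: register job_F */15 -> active={job_F:*/15}
Op 4: register job_C */5 -> active={job_C:*/5, job_F:*/15}
Op 5: register job_D */18 -> active={job_C:*/5, job_D:*/18, job_F:*/15}
Op 6: unregister job_D -> active={job_C:*/5, job_F:*/15}
Op 7: register job_C */11 -> active={job_C:*/11, job_F:*/15}
Op 8: register job_A */18 -> active={job_A:*/18, job_C:*/11, job_F:*/15}
Op 9: register job_C */13 -> active={job_A:*/18, job_C:*/13, job_F:*/15}
Op 10: unregister job_A -> active={job_C:*/13, job_F:*/15}
Op 11: unregister job_C -> active={job_F:*/15}
  job_F: interval 15, next fire after T=194 is 195
Earliest = 195, winner (lex tiebreak) = job_F

Answer: job_F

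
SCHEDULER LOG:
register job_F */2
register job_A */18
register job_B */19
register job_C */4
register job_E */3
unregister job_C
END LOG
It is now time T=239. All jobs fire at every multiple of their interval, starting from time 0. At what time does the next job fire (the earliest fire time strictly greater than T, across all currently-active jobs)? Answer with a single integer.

Op 1: register job_F */2 -> active={job_F:*/2}
Op 2: register job_A */18 -> active={job_A:*/18, job_F:*/2}
Op 3: register job_B */19 -> active={job_A:*/18, job_B:*/19, job_F:*/2}
Op 4: register job_C */4 -> active={job_A:*/18, job_B:*/19, job_C:*/4, job_F:*/2}
Op 5: register job_E */3 -> active={job_A:*/18, job_B:*/19, job_C:*/4, job_E:*/3, job_F:*/2}
Op 6: unregister job_C -> active={job_A:*/18, job_B:*/19, job_E:*/3, job_F:*/2}
  job_A: interval 18, next fire after T=239 is 252
  job_B: interval 19, next fire after T=239 is 247
  job_E: interval 3, next fire after T=239 is 240
  job_F: interval 2, next fire after T=239 is 240
Earliest fire time = 240 (job job_E)

Answer: 240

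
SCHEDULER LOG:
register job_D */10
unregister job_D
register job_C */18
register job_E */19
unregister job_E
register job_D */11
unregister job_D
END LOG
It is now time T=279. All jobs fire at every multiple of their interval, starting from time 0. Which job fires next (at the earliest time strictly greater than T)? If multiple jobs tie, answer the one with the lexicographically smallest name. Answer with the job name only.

Answer: job_C

Derivation:
Op 1: register job_D */10 -> active={job_D:*/10}
Op 2: unregister job_D -> active={}
Op 3: register job_C */18 -> active={job_C:*/18}
Op 4: register job_E */19 -> active={job_C:*/18, job_E:*/19}
Op 5: unregister job_E -> active={job_C:*/18}
Op 6: register job_D */11 -> active={job_C:*/18, job_D:*/11}
Op 7: unregister job_D -> active={job_C:*/18}
  job_C: interval 18, next fire after T=279 is 288
Earliest = 288, winner (lex tiebreak) = job_C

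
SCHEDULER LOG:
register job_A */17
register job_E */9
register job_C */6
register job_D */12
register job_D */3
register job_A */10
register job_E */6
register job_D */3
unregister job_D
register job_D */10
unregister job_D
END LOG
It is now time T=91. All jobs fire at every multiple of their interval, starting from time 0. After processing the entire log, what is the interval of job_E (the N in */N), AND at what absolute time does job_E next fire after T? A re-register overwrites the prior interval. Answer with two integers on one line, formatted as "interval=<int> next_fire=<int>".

Answer: interval=6 next_fire=96

Derivation:
Op 1: register job_A */17 -> active={job_A:*/17}
Op 2: register job_E */9 -> active={job_A:*/17, job_E:*/9}
Op 3: register job_C */6 -> active={job_A:*/17, job_C:*/6, job_E:*/9}
Op 4: register job_D */12 -> active={job_A:*/17, job_C:*/6, job_D:*/12, job_E:*/9}
Op 5: register job_D */3 -> active={job_A:*/17, job_C:*/6, job_D:*/3, job_E:*/9}
Op 6: register job_A */10 -> active={job_A:*/10, job_C:*/6, job_D:*/3, job_E:*/9}
Op 7: register job_E */6 -> active={job_A:*/10, job_C:*/6, job_D:*/3, job_E:*/6}
Op 8: register job_D */3 -> active={job_A:*/10, job_C:*/6, job_D:*/3, job_E:*/6}
Op 9: unregister job_D -> active={job_A:*/10, job_C:*/6, job_E:*/6}
Op 10: register job_D */10 -> active={job_A:*/10, job_C:*/6, job_D:*/10, job_E:*/6}
Op 11: unregister job_D -> active={job_A:*/10, job_C:*/6, job_E:*/6}
Final interval of job_E = 6
Next fire of job_E after T=91: (91//6+1)*6 = 96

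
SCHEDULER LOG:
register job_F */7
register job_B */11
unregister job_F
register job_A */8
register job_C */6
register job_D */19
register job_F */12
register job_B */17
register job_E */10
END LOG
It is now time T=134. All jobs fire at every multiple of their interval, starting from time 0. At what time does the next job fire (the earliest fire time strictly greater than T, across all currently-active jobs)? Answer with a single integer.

Op 1: register job_F */7 -> active={job_F:*/7}
Op 2: register job_B */11 -> active={job_B:*/11, job_F:*/7}
Op 3: unregister job_F -> active={job_B:*/11}
Op 4: register job_A */8 -> active={job_A:*/8, job_B:*/11}
Op 5: register job_C */6 -> active={job_A:*/8, job_B:*/11, job_C:*/6}
Op 6: register job_D */19 -> active={job_A:*/8, job_B:*/11, job_C:*/6, job_D:*/19}
Op 7: register job_F */12 -> active={job_A:*/8, job_B:*/11, job_C:*/6, job_D:*/19, job_F:*/12}
Op 8: register job_B */17 -> active={job_A:*/8, job_B:*/17, job_C:*/6, job_D:*/19, job_F:*/12}
Op 9: register job_E */10 -> active={job_A:*/8, job_B:*/17, job_C:*/6, job_D:*/19, job_E:*/10, job_F:*/12}
  job_A: interval 8, next fire after T=134 is 136
  job_B: interval 17, next fire after T=134 is 136
  job_C: interval 6, next fire after T=134 is 138
  job_D: interval 19, next fire after T=134 is 152
  job_E: interval 10, next fire after T=134 is 140
  job_F: interval 12, next fire after T=134 is 144
Earliest fire time = 136 (job job_A)

Answer: 136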